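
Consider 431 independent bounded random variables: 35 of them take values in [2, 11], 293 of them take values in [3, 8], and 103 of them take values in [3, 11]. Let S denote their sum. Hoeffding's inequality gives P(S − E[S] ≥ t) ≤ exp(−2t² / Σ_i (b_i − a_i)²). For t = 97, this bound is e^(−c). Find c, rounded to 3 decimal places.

1.123

Σ(b_i − a_i)² = 35·9² + 293·5² + 103·8² = 16752.
c = 2t² / 16752 = 2·97² / 16752 = 1.1233.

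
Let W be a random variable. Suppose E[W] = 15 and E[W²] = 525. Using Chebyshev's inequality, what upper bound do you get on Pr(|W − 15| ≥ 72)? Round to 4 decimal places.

0.0579

Var(W) = E[W²] − (E[W])² = 525 − 225 = 300.
Chebyshev's inequality: Pr(|W − μ| ≥ t) ≤ Var(W)/t² = 300/5184 = 0.0579.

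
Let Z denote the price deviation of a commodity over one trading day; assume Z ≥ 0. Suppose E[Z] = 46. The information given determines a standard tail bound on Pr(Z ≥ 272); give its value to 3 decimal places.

0.169

Only the mean of a non-negative variable is known, so Markov's inequality is the applicable tail bound.
Markov's inequality: for a non-negative random variable, Pr(Z ≥ a) ≤ E[Z]/a.
Here E[Z] = 46 and a = 272, so the bound is 46/272 = 0.1691.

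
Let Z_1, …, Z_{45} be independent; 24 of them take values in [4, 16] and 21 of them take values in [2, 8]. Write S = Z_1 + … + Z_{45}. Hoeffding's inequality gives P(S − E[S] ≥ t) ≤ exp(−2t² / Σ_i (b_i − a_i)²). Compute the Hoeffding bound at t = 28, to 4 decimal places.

0.6892

Σ(b_i − a_i)² = 24·12² + 21·6² = 4212.
Exponent = 2·28² / 4212 = 0.37227.
Bound = exp(−0.37227) = 0.68917.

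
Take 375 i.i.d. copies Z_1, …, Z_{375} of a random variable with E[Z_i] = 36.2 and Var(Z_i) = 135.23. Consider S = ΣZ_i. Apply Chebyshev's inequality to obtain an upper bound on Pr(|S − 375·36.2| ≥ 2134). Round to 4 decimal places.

Var(S) = n·Var(Z_i) = 375·135.23 = 50711.25.
Chebyshev: Pr(|S − 375·36.2| ≥ 2134) ≤ Var(S)/2134² = 50711.25/4553956 = 0.0111.

0.0111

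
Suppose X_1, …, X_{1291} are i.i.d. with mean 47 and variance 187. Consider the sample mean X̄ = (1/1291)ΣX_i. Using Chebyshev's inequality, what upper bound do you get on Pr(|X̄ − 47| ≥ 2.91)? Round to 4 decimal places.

0.0171

Var(X̄) = Var(X_i)/n = 187/1291 = 0.14485.
Chebyshev: Pr(|X̄ − 47| ≥ 2.91) ≤ Var(X̄)/(2.91)² = 187/(1291·2.91²) = 0.0171.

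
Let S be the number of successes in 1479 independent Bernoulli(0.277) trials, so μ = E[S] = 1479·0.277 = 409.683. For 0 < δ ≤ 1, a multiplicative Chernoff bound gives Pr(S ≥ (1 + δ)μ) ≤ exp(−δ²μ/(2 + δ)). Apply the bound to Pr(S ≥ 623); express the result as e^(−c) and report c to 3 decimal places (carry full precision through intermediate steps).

Write 623 = (1 + δ)μ, so δ = 623/409.683 − 1 = 0.5206879…
Then the exponent is δ²μ/(2 + δ) = (623 − μ)² / (μ·(2 + δ)) = 44.063999.

44.064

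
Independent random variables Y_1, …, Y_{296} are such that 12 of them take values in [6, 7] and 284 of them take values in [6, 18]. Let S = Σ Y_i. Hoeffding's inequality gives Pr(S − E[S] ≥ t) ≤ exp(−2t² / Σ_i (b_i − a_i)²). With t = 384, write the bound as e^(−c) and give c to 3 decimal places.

Σ(b_i − a_i)² = 12·1² + 284·12² = 40908.
c = 2t² / 40908 = 2·384² / 40908 = 7.2092.

7.209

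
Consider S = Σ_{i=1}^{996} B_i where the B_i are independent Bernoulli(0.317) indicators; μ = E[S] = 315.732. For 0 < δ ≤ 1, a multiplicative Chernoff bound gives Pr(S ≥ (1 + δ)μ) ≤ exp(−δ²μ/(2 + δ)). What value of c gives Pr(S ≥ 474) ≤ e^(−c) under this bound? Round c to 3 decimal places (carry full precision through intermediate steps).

31.718

Write 474 = (1 + δ)μ, so δ = 474/315.732 − 1 = 0.5012732…
Then the exponent is δ²μ/(2 + δ) = (474 − μ)² / (μ·(2 + δ)) = 31.718051.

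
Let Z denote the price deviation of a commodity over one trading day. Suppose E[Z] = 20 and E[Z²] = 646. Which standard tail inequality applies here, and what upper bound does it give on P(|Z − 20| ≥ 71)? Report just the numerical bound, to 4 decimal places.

The first two moments determine the variance, so Chebyshev's inequality is the sharpest standard bound available.
Var(Z) = E[Z²] − (E[Z])² = 646 − 400 = 246.
Chebyshev's inequality: P(|Z − μ| ≥ t) ≤ Var(Z)/t² = 246/5041 = 0.0488.

0.0488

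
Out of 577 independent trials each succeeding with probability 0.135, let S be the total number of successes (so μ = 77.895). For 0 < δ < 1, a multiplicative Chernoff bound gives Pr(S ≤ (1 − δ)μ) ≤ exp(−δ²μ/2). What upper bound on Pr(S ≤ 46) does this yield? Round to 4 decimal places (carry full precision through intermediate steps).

0.0015

Write 46 = (1 − δ)μ, so δ = 1 − 46/77.895 = 0.4094615…
Then the exponent is δ²μ/2 = (μ − 46)²/(2μ) = 6.529887.
Bound = exp(−6.529887) = 0.00146.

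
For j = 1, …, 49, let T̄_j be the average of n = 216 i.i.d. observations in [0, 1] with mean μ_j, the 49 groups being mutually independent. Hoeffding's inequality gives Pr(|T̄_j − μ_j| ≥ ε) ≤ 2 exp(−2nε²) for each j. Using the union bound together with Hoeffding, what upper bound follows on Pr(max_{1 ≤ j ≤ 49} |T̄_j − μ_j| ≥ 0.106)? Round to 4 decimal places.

0.7642

Per-experiment Hoeffding bound: 2·exp(−2·216·0.106²) = 2·exp(−4.85395) = 0.015595.
Union bound over 49 events: 49·0.015595 = 0.76416.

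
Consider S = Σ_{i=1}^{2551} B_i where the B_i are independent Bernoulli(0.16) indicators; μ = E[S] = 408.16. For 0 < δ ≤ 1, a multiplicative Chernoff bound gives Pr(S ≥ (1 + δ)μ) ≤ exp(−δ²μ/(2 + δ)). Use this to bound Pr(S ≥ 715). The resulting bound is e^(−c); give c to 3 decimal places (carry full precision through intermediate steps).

83.827

Write 715 = (1 + δ)μ, so δ = 715/408.16 − 1 = 0.751764…
Then the exponent is δ²μ/(2 + δ) = (715 − μ)² / (μ·(2 + δ)) = 83.826690.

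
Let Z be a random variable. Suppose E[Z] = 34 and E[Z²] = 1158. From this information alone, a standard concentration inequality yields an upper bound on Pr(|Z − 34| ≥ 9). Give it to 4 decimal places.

0.0247

The first two moments determine the variance, so Chebyshev's inequality is the sharpest standard bound available.
Var(Z) = E[Z²] − (E[Z])² = 1158 − 1156 = 2.
Chebyshev's inequality: Pr(|Z − μ| ≥ t) ≤ Var(Z)/t² = 2/81 = 0.0247.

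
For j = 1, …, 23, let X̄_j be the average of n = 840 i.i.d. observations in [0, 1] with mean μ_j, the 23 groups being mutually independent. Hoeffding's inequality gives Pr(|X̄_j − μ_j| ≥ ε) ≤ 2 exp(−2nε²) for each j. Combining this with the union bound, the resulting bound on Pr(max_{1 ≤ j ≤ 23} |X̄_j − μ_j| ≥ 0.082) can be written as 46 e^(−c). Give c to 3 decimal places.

11.296

Union bound over the 23 events: Pr(max_{1 ≤ j ≤ 23} |X̄_j − μ_j| ≥ 0.082) ≤ 23·2·exp(−2nε²) = 46 exp(−2·840·0.082²).
So c = 2·840·0.082² = 11.2963.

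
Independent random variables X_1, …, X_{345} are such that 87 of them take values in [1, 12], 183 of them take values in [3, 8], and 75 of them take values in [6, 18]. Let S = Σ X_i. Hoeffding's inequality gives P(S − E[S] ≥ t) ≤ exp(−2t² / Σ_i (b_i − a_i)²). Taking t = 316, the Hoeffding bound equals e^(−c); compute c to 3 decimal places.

Σ(b_i − a_i)² = 87·11² + 183·5² + 75·12² = 25902.
c = 2t² / 25902 = 2·316² / 25902 = 7.7103.

7.710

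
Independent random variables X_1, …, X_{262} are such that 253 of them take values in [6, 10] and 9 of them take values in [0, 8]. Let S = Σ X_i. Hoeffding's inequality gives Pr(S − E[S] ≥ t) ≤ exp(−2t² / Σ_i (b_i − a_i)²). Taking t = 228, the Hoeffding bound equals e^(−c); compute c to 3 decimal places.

Σ(b_i − a_i)² = 253·4² + 9·8² = 4624.
c = 2t² / 4624 = 2·228² / 4624 = 22.4844.

22.484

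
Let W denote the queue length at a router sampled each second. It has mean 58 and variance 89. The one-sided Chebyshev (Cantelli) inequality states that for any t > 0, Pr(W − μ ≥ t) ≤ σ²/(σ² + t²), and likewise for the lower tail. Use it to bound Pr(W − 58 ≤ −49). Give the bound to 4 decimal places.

0.0357

Here σ² = 89 and t = 49, so σ² + t² = 2490.
Cantelli's bound: 89/2490 = 0.0357.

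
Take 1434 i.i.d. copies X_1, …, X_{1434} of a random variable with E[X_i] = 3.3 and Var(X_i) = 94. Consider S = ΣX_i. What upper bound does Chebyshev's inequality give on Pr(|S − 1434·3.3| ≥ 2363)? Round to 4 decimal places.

Var(S) = n·Var(X_i) = 1434·94 = 134796.
Chebyshev: Pr(|S − 1434·3.3| ≥ 2363) ≤ Var(S)/2363² = 134796/5583769 = 0.0241.

0.0241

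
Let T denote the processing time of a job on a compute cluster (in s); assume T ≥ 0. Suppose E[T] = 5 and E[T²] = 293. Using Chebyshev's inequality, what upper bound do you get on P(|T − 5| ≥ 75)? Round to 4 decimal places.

Var(T) = E[T²] − (E[T])² = 293 − 25 = 268.
Chebyshev's inequality: P(|T − μ| ≥ t) ≤ Var(T)/t² = 268/5625 = 0.0476.

0.0476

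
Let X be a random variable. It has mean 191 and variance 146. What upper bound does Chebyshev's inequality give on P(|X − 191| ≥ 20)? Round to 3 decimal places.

0.365

Chebyshev: P(|X − μ| ≥ t) ≤ Var(X)/t².
Bound = 146 / 400 = 0.3650.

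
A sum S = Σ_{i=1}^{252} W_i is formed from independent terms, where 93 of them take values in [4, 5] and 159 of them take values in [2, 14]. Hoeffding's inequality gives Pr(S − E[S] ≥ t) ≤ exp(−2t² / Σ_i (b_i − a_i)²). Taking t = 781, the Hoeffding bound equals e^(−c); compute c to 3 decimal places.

Σ(b_i − a_i)² = 93·1² + 159·12² = 22989.
c = 2t² / 22989 = 2·781² / 22989 = 53.0655.

53.065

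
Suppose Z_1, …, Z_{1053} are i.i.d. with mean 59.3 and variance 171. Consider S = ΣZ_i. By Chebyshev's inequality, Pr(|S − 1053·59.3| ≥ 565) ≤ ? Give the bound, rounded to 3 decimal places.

Var(S) = n·Var(Z_i) = 1053·171 = 180063.
Chebyshev: Pr(|S − 1053·59.3| ≥ 565) ≤ Var(S)/565² = 180063/319225 = 0.5641.

0.564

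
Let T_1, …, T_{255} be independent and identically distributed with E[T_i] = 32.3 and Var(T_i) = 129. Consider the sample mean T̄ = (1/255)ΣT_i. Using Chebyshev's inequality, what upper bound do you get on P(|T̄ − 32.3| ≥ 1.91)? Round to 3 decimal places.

0.139

Var(T̄) = Var(T_i)/n = 129/255 = 0.50588.
Chebyshev: P(|T̄ − 32.3| ≥ 1.91) ≤ Var(T̄)/(1.91)² = 129/(255·1.91²) = 0.1387.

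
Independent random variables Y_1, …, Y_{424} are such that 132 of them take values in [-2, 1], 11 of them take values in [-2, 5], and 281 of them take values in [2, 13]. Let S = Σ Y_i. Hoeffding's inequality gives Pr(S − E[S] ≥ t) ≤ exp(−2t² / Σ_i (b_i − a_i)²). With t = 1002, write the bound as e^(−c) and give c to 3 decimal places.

Σ(b_i − a_i)² = 132·3² + 11·7² + 281·11² = 35728.
c = 2t² / 35728 = 2·1002² / 35728 = 56.2026.

56.203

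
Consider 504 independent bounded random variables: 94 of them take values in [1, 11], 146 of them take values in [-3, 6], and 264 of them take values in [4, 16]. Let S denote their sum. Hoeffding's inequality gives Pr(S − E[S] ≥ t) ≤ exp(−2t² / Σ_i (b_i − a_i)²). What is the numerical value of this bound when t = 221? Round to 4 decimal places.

Σ(b_i − a_i)² = 94·10² + 146·9² + 264·12² = 59242.
Exponent = 2·221² / 59242 = 1.64886.
Bound = exp(−1.64886) = 0.19227.

0.1923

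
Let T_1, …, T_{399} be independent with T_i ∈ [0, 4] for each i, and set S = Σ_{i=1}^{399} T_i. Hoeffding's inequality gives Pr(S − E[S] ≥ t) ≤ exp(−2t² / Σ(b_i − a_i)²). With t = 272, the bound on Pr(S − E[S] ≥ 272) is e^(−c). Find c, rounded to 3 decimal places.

Σ(b_i − a_i)² = 399·(4)² = 6384.
c = 2t²/6384 = 2·272²/6384 = 23.1779.

23.178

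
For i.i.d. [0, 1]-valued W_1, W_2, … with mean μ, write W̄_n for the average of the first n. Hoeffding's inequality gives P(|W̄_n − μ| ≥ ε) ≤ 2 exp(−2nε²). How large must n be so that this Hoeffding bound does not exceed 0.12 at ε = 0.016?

Require 2·exp(−2nε²) ≤ 0.12, i.e. 2nε² ≥ ln(2/0.12) = 2.813411.
So n ≥ 2.813411 / (2·0.016²) = 5494.943.
The smallest integer n is 5495.

5495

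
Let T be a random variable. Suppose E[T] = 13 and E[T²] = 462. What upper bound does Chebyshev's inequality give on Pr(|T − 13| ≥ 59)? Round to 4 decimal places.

0.0842

Var(T) = E[T²] − (E[T])² = 462 − 169 = 293.
Chebyshev's inequality: Pr(|T − μ| ≥ t) ≤ Var(T)/t² = 293/3481 = 0.0842.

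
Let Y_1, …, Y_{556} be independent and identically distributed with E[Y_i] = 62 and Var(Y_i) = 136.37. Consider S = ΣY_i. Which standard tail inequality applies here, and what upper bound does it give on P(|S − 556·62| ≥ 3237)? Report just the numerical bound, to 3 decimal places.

With mean and variance of each term known, Chebyshev's inequality bounds the deviation of the sum (or sample mean).
Var(S) = n·Var(Y_i) = 556·136.37 = 75821.72.
Chebyshev: P(|S − 556·62| ≥ 3237) ≤ Var(S)/3237² = 75821.72/10478169 = 0.0072.

0.007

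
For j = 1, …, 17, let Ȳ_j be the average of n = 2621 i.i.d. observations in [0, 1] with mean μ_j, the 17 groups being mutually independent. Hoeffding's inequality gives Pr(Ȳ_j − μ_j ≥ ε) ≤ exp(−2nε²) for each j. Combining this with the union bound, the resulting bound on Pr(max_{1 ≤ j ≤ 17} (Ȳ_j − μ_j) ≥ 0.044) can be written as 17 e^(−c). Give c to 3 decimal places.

10.149

Union bound over the 17 events: Pr(max_{1 ≤ j ≤ 17} (Ȳ_j − μ_j) ≥ 0.044) ≤ 17·exp(−2nε²) = 17 exp(−2·2621·0.044²).
So c = 2·2621·0.044² = 10.1485.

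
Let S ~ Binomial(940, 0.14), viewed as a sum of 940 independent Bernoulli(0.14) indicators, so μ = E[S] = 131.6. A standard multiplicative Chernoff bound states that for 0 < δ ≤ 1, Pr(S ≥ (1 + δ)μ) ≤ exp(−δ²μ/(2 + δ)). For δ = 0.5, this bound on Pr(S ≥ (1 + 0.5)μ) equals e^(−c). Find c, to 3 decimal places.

13.160

c = δ²μ/(2 + δ) = 0.5²·131.6/(2 + 0.5) = 13.1600.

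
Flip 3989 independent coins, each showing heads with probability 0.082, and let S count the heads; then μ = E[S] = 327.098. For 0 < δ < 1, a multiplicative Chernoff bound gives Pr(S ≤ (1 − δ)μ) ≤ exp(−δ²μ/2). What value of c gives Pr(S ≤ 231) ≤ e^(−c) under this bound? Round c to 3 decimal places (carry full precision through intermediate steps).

Write 231 = (1 − δ)μ, so δ = 1 − 231/327.098 = 0.2937896…
Then the exponent is δ²μ/2 = (μ − 231)²/(2μ) = 14.116298.

14.116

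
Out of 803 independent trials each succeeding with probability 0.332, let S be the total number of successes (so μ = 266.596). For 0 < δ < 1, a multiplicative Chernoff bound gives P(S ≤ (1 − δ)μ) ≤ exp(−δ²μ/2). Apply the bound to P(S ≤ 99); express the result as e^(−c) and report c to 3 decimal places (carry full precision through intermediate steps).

52.680

Write 99 = (1 − δ)μ, so δ = 1 − 99/266.596 = 0.6286516…
Then the exponent is δ²μ/2 = (μ − 99)²/(2μ) = 52.679746.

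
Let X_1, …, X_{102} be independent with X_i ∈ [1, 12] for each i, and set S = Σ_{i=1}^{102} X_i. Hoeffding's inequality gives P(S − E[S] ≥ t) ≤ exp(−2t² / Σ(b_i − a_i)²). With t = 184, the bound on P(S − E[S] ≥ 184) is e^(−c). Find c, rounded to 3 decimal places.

Σ(b_i − a_i)² = 102·(11)² = 12342.
c = 2t²/12342 = 2·184²/12342 = 5.4863.

5.486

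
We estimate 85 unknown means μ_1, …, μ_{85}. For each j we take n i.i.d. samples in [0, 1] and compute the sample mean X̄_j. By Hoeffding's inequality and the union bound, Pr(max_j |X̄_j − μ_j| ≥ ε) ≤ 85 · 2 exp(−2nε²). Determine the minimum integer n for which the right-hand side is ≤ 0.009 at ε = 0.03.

5471

Need 2·85·exp(−2nε²) ≤ 0.009, i.e. exp(−2nε²) ≤ 0.009/170.
So 2nε² ≥ ln(170/0.009) = 9.846329.
Hence n ≥ 9.846329/(2·0.03²) = 5470.183.
The smallest integer n is 5471.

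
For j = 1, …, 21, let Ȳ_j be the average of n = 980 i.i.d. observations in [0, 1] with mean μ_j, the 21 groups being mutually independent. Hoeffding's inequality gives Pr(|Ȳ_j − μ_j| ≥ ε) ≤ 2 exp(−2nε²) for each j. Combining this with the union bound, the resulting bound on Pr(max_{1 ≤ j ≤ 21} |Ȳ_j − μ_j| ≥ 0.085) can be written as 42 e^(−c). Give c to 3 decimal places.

Union bound over the 21 events: Pr(max_{1 ≤ j ≤ 21} |Ȳ_j − μ_j| ≥ 0.085) ≤ 21·2·exp(−2nε²) = 42 exp(−2·980·0.085²).
So c = 2·980·0.085² = 14.1610.

14.161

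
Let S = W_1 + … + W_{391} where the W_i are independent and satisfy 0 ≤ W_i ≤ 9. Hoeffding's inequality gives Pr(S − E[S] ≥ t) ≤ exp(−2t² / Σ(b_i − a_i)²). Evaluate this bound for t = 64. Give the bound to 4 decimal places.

0.7721

Σ(b_i − a_i)² = 391·(9)² = 31671.
Exponent = 2·64²/31671 = 0.2587.
Bound = exp(−0.2587) = 0.77209.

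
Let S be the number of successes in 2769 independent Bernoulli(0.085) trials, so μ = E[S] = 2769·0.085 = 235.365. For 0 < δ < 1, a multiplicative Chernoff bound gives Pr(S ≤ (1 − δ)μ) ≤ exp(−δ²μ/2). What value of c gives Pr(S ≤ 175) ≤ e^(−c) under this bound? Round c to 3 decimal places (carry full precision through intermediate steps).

7.741

Write 175 = (1 − δ)μ, so δ = 1 − 175/235.365 = 0.256474…
Then the exponent is δ²μ/2 = (μ − 175)²/(2μ) = 7.741026.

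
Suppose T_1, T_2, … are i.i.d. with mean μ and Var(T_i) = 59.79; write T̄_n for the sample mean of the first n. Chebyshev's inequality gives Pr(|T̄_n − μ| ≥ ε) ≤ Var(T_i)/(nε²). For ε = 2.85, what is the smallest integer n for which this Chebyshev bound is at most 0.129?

Require 59.79/(n·2.85²) ≤ 0.129, i.e. n ≥ 59.79/(0.129·2.85²) = 57.062.
The smallest integer n is 58.

58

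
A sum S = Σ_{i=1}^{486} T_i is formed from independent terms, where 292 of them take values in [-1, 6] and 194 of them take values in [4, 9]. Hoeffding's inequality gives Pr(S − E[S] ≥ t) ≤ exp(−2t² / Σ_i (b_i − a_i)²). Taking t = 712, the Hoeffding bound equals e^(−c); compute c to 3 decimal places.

52.922

Σ(b_i − a_i)² = 292·7² + 194·5² = 19158.
c = 2t² / 19158 = 2·712² / 19158 = 52.9224.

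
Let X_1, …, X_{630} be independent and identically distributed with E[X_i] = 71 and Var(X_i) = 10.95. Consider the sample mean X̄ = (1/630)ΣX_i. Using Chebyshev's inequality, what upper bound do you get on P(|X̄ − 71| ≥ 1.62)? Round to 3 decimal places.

0.007

Var(X̄) = Var(X_i)/n = 10.95/630 = 0.017381.
Chebyshev: P(|X̄ − 71| ≥ 1.62) ≤ Var(X̄)/(1.62)² = 10.95/(630·1.62²) = 0.0066.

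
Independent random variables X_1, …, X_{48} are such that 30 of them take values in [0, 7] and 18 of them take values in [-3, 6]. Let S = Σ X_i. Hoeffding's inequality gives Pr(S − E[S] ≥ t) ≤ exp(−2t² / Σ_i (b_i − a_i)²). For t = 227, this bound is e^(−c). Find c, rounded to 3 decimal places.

35.197

Σ(b_i − a_i)² = 30·7² + 18·9² = 2928.
c = 2t² / 2928 = 2·227² / 2928 = 35.1974.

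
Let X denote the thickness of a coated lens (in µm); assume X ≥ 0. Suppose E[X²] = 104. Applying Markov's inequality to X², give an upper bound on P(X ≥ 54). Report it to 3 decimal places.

Since X ≥ 0, the event {X ≥ 54} is the same as {X² ≥ 2916}.
Markov's inequality applied to X² gives P(X² ≥ 2916) ≤ E[X²]/2916 = 104/2916 = 0.0357.

0.036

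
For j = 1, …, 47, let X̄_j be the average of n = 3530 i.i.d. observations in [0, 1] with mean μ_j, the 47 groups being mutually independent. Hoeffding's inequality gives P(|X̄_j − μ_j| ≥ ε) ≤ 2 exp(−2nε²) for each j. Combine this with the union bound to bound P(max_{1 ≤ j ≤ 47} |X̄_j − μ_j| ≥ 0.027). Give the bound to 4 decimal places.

0.5469

Per-experiment Hoeffding bound: 2·exp(−2·3530·0.027²) = 2·exp(−5.14674) = 0.011637.
Union bound over 47 events: 47·0.011637 = 0.54692.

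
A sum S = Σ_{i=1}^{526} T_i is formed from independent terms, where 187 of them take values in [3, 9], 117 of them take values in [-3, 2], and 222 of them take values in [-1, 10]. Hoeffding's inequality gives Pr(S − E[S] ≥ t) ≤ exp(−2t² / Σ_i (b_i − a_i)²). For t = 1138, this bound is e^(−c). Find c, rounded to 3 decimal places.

Σ(b_i − a_i)² = 187·6² + 117·5² + 222·11² = 36519.
c = 2t² / 36519 = 2·1138² / 36519 = 70.9244.

70.924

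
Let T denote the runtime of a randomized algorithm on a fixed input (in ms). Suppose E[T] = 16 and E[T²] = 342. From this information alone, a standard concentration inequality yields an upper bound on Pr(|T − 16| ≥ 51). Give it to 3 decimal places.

The first two moments determine the variance, so Chebyshev's inequality is the sharpest standard bound available.
Var(T) = E[T²] − (E[T])² = 342 − 256 = 86.
Chebyshev's inequality: Pr(|T − μ| ≥ t) ≤ Var(T)/t² = 86/2601 = 0.0331.

0.033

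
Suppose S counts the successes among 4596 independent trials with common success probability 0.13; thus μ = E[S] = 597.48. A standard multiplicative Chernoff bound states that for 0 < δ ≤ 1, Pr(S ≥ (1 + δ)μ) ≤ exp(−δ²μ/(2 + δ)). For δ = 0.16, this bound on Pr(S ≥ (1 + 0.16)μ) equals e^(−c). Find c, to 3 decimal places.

c = δ²μ/(2 + δ) = 0.16²·597.48/(2 + 0.16) = 7.0812.

7.081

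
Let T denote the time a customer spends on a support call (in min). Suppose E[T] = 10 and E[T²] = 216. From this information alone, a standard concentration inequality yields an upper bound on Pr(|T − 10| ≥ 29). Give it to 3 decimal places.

0.138

The first two moments determine the variance, so Chebyshev's inequality is the sharpest standard bound available.
Var(T) = E[T²] − (E[T])² = 216 − 100 = 116.
Chebyshev's inequality: Pr(|T − μ| ≥ t) ≤ Var(T)/t² = 116/841 = 0.1379.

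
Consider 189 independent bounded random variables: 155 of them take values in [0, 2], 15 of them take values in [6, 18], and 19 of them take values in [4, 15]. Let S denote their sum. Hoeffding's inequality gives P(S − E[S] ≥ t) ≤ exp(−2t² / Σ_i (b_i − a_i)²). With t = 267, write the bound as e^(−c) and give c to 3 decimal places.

Σ(b_i − a_i)² = 155·2² + 15·12² + 19·11² = 5079.
c = 2t² / 5079 = 2·267² / 5079 = 28.0721.

28.072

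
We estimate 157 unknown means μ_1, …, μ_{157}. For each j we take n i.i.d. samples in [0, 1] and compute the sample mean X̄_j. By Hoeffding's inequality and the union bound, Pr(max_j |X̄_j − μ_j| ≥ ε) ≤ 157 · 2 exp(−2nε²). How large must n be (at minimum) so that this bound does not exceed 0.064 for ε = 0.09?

Need 2·157·exp(−2nε²) ≤ 0.064, i.e. exp(−2nε²) ≤ 0.064/314.
So 2nε² ≥ ln(314/0.064) = 8.498265.
Hence n ≥ 8.498265/(2·0.09²) = 524.584.
The smallest integer n is 525.

525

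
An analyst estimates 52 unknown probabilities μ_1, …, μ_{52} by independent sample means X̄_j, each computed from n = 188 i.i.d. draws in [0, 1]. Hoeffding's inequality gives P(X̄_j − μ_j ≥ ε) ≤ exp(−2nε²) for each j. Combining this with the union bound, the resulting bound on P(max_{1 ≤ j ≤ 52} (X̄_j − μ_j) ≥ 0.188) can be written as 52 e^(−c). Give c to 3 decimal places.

13.289

Union bound over the 52 events: P(max_{1 ≤ j ≤ 52} (X̄_j − μ_j) ≥ 0.188) ≤ 52·exp(−2nε²) = 52 exp(−2·188·0.188²).
So c = 2·188·0.188² = 13.2893.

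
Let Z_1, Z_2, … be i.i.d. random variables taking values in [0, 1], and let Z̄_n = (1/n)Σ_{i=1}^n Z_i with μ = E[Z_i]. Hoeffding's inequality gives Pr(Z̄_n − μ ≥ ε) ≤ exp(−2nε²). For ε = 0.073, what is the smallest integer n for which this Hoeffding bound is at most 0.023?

354

Require exp(−2nε²) ≤ 0.023, i.e. 2nε² ≥ ln(1/0.023) = 3.772261.
So n ≥ 3.772261 / (2·0.073²) = 353.937.
The smallest integer n is 354.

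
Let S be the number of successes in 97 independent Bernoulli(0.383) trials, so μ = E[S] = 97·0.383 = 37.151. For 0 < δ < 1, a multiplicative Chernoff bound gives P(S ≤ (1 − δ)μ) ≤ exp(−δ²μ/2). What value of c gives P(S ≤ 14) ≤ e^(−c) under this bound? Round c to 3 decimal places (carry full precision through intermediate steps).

7.213

Write 14 = (1 − δ)μ, so δ = 1 − 14/37.151 = 0.6231595…
Then the exponent is δ²μ/2 = (μ − 14)²/(2μ) = 7.213383.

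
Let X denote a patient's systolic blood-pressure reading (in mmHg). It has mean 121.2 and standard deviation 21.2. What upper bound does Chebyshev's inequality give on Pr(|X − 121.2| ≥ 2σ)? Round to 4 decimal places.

0.2500

Chebyshev: Pr(|X − μ| ≥ t) ≤ Var(X)/t².
Var(X) = σ² = 21.2² = 449.44.
t = 2·21.2 = 42.4.
Bound = 449.44 / 1797.76 = 0.2500.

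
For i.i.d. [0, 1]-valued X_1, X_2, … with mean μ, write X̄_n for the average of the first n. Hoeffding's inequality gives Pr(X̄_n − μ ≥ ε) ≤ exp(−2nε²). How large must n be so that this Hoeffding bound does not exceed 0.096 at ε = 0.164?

Require exp(−2nε²) ≤ 0.096, i.e. 2nε² ≥ ln(1/0.096) = 2.343407.
So n ≥ 2.343407 / (2·0.164²) = 43.564.
The smallest integer n is 44.

44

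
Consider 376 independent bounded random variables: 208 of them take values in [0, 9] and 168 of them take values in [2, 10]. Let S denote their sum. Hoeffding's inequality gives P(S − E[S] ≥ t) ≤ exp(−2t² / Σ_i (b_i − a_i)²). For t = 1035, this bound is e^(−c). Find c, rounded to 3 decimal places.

Σ(b_i − a_i)² = 208·9² + 168·8² = 27600.
c = 2t² / 27600 = 2·1035² / 27600 = 77.6250.

77.625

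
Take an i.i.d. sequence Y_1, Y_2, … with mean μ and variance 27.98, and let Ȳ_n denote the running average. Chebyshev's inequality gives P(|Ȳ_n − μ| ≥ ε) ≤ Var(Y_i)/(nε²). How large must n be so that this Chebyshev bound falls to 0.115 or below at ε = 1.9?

68

Require 27.98/(n·1.9²) ≤ 0.115, i.e. n ≥ 27.98/(0.115·1.9²) = 67.397.
The smallest integer n is 68.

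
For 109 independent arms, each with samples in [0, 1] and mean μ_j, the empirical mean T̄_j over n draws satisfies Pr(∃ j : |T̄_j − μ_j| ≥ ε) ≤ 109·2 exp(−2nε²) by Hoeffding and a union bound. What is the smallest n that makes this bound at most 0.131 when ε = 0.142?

Need 2·109·exp(−2nε²) ≤ 0.131, i.e. exp(−2nε²) ≤ 0.131/218.
So 2nε² ≥ ln(218/0.131) = 7.417053.
Hence n ≥ 7.417053/(2·0.142²) = 183.918.
The smallest integer n is 184.

184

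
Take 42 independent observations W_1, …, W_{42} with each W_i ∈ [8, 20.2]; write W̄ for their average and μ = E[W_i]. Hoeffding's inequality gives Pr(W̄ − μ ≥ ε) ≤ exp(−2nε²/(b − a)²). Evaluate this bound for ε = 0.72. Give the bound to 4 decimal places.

0.7463

Exponent: 2nε²/(b − a)² = 2·42·0.72² / 12.2² = 0.29257.
Bound = exp(−0.29257) = 0.74635.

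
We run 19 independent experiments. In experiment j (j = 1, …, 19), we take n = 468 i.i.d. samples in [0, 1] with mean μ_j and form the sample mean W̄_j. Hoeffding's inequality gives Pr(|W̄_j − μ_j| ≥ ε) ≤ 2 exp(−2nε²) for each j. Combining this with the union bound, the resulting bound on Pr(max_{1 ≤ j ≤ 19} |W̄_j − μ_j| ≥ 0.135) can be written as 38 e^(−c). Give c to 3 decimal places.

17.059

Union bound over the 19 events: Pr(max_{1 ≤ j ≤ 19} |W̄_j − μ_j| ≥ 0.135) ≤ 19·2·exp(−2nε²) = 38 exp(−2·468·0.135²).
So c = 2·468·0.135² = 17.0586.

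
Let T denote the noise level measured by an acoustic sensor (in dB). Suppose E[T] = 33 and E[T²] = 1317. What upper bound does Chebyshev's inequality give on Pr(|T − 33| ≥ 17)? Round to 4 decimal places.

Var(T) = E[T²] − (E[T])² = 1317 − 1089 = 228.
Chebyshev's inequality: Pr(|T − μ| ≥ t) ≤ Var(T)/t² = 228/289 = 0.7889.

0.7889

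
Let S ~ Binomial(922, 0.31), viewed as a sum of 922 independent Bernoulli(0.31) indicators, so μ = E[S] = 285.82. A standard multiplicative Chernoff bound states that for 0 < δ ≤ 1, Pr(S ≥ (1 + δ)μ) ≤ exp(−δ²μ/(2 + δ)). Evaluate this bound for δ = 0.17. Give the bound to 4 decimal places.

0.0222

Exponent = δ²μ/(2 + δ) = 0.17²·285.82/2.17 = 3.8065.
Bound = exp(−3.8065) = 0.02222.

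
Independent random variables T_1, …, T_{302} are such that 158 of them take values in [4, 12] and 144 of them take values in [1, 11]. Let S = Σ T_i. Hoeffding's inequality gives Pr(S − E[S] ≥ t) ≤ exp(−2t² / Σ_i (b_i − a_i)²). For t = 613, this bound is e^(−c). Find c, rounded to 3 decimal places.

30.660

Σ(b_i − a_i)² = 158·8² + 144·10² = 24512.
c = 2t² / 24512 = 2·613² / 24512 = 30.6600.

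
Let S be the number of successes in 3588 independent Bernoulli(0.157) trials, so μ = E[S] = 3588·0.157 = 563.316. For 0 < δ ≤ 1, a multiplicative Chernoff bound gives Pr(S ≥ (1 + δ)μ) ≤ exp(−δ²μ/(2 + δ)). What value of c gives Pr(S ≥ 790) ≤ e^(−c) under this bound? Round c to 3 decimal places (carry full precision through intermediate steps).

Write 790 = (1 + δ)μ, so δ = 790/563.316 − 1 = 0.40241…
Then the exponent is δ²μ/(2 + δ) = (790 − μ)² / (μ·(2 + δ)) = 37.970168.

37.970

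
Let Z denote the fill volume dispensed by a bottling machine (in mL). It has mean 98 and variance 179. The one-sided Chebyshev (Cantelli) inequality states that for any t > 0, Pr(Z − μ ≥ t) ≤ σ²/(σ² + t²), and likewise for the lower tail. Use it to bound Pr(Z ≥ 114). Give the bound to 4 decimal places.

0.4115

Here σ² = 179 and t = 16, so σ² + t² = 435.
Cantelli's bound: 179/435 = 0.4115.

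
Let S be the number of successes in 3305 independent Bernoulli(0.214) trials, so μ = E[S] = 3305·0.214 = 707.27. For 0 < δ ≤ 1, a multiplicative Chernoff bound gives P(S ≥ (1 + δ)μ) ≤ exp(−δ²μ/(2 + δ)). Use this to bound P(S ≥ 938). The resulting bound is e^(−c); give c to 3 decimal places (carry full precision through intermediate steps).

32.357

Write 938 = (1 + δ)μ, so δ = 938/707.27 − 1 = 0.3262262…
Then the exponent is δ²μ/(2 + δ) = (938 − μ)² / (μ·(2 + δ)) = 32.357201.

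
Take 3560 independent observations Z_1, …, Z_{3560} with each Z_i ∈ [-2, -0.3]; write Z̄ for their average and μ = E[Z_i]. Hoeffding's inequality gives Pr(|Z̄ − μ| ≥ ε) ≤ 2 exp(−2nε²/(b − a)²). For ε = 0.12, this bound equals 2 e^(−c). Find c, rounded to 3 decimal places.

c = 2nε²/(b − a)² = 2·3560·0.12² / 1.7² = 35.4768.

35.477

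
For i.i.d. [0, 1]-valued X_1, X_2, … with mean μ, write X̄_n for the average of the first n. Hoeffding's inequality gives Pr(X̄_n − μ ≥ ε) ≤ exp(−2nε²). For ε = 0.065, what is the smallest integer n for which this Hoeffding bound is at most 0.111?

Require exp(−2nε²) ≤ 0.111, i.e. 2nε² ≥ ln(1/0.111) = 2.198225.
So n ≥ 2.198225 / (2·0.065²) = 260.145.
The smallest integer n is 261.

261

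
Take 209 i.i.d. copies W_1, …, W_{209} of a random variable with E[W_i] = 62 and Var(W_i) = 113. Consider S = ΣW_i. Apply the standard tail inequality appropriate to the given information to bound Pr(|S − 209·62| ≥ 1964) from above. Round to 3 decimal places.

0.006

With mean and variance of each term known, Chebyshev's inequality bounds the deviation of the sum (or sample mean).
Var(S) = n·Var(W_i) = 209·113 = 23617.
Chebyshev: Pr(|S − 209·62| ≥ 1964) ≤ Var(S)/1964² = 23617/3857296 = 0.0061.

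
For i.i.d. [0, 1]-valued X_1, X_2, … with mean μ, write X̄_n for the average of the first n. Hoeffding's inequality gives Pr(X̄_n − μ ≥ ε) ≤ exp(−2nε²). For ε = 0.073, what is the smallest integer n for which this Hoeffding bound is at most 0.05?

282

Require exp(−2nε²) ≤ 0.05, i.e. 2nε² ≥ ln(1/0.05) = 2.995732.
So n ≥ 2.995732 / (2·0.073²) = 281.078.
The smallest integer n is 282.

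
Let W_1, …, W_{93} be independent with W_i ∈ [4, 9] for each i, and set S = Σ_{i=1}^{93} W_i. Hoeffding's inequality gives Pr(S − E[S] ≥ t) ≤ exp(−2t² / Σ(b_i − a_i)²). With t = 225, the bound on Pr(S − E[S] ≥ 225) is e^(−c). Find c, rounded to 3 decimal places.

43.548

Σ(b_i − a_i)² = 93·(5)² = 2325.
c = 2t²/2325 = 2·225²/2325 = 43.5484.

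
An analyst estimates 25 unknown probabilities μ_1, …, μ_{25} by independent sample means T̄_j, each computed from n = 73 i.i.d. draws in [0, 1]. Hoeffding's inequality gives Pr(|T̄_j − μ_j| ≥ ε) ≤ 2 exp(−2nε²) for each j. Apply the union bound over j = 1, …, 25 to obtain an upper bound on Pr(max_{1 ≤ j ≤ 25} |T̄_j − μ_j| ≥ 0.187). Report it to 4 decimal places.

0.3032

Per-experiment Hoeffding bound: 2·exp(−2·73·0.187²) = 2·exp(−5.10547) = 0.012127.
Union bound over 25 events: 25·0.012127 = 0.30317.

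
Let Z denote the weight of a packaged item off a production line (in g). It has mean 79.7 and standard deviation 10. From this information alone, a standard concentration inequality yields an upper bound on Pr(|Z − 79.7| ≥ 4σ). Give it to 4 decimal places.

Mean and variance are known, so Chebyshev's inequality applies.
Chebyshev: Pr(|Z − μ| ≥ t) ≤ Var(Z)/t².
Var(Z) = σ² = 10² = 100.
t = 4·10 = 40.
Bound = 100 / 1600 = 0.0625.

0.0625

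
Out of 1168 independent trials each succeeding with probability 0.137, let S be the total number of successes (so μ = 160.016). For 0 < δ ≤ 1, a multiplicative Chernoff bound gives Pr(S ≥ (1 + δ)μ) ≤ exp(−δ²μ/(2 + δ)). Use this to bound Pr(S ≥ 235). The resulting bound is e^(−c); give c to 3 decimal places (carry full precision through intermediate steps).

Write 235 = (1 + δ)μ, so δ = 235/160.016 − 1 = 0.4686031…
Then the exponent is δ²μ/(2 + δ) = (235 − μ)² / (μ·(2 + δ)) = 14.233854.

14.234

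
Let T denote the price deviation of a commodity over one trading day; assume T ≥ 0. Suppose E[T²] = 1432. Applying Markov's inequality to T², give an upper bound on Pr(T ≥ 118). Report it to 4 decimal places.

Since T ≥ 0, the event {T ≥ 118} is the same as {T² ≥ 13924}.
Markov's inequality applied to T² gives Pr(T² ≥ 13924) ≤ E[T²]/13924 = 1432/13924 = 0.1028.

0.1028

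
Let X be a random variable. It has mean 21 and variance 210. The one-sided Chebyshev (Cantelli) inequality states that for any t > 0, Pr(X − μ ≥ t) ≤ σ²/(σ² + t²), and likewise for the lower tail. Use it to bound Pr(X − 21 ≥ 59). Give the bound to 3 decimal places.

0.057

Here σ² = 210 and t = 59, so σ² + t² = 3691.
Cantelli's bound: 210/3691 = 0.0569.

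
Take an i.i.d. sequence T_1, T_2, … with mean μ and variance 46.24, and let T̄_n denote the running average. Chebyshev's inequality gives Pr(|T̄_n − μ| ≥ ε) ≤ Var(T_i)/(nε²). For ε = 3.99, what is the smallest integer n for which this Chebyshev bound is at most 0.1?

30

Require 46.24/(n·3.99²) ≤ 0.1, i.e. n ≥ 46.24/(0.1·3.99²) = 29.045.
The smallest integer n is 30.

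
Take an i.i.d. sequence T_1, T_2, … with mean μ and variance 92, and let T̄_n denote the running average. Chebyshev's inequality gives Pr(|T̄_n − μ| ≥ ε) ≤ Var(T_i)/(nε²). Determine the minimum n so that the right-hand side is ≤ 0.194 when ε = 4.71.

Require 92/(n·4.71²) ≤ 0.194, i.e. n ≥ 92/(0.194·4.71²) = 21.377.
The smallest integer n is 22.

22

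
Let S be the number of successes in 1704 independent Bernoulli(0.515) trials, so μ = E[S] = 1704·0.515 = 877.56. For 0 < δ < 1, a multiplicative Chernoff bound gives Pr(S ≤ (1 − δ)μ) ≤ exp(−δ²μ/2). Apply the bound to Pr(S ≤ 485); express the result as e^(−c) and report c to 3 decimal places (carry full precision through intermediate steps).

87.802

Write 485 = (1 − δ)μ, so δ = 1 − 485/877.56 = 0.4473312…
Then the exponent is δ²μ/2 = (μ − 485)²/(2μ) = 87.802175.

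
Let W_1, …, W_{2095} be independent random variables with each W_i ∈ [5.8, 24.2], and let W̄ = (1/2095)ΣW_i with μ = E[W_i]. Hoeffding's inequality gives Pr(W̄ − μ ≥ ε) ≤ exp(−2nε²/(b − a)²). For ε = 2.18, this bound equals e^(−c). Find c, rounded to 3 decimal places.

c = 2nε²/(b − a)² = 2·2095·2.18² / 18.4² = 58.8154.

58.815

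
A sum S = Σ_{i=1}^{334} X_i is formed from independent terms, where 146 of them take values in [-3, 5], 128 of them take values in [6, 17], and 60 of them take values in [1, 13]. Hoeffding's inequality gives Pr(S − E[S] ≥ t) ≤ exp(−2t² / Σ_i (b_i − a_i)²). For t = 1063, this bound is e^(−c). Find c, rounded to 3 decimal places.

67.517

Σ(b_i − a_i)² = 146·8² + 128·11² + 60·12² = 33472.
c = 2t² / 33472 = 2·1063² / 33472 = 67.5173.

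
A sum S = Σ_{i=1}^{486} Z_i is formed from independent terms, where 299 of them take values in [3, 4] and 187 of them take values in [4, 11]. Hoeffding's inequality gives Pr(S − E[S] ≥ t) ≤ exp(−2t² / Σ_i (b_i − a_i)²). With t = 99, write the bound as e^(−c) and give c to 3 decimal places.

Σ(b_i − a_i)² = 299·1² + 187·7² = 9462.
c = 2t² / 9462 = 2·99² / 9462 = 2.0717.

2.072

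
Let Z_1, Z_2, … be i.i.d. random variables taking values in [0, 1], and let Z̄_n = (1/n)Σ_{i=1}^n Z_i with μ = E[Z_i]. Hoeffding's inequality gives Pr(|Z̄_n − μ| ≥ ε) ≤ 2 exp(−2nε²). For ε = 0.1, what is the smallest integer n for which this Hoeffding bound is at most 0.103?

Require 2·exp(−2nε²) ≤ 0.103, i.e. 2nε² ≥ ln(2/0.103) = 2.966173.
So n ≥ 2.966173 / (2·0.1²) = 148.309.
The smallest integer n is 149.

149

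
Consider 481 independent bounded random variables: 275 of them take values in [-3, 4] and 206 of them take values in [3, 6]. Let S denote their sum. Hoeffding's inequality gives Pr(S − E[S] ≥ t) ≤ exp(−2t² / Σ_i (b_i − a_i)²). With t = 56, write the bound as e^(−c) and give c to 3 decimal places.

Σ(b_i − a_i)² = 275·7² + 206·3² = 15329.
c = 2t² / 15329 = 2·56² / 15329 = 0.4092.

0.409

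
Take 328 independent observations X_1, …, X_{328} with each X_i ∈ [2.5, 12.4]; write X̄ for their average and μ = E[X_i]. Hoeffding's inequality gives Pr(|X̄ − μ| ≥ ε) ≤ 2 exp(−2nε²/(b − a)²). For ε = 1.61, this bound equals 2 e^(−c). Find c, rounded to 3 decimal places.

c = 2nε²/(b − a)² = 2·328·1.61² / 9.9² = 17.3494.

17.349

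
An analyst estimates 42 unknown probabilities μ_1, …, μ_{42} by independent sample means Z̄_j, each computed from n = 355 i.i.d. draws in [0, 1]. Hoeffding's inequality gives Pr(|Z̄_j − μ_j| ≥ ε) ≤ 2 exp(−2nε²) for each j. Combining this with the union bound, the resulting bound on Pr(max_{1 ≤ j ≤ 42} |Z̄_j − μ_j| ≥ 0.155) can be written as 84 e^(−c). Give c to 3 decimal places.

Union bound over the 42 events: Pr(max_{1 ≤ j ≤ 42} |Z̄_j − μ_j| ≥ 0.155) ≤ 42·2·exp(−2nε²) = 84 exp(−2·355·0.155²).
So c = 2·355·0.155² = 17.0577.

17.058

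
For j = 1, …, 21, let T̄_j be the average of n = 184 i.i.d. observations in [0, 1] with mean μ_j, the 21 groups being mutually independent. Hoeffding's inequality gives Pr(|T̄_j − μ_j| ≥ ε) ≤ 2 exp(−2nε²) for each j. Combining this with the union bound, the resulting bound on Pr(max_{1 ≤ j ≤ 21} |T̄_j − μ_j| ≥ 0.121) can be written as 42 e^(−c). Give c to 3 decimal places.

Union bound over the 21 events: Pr(max_{1 ≤ j ≤ 21} |T̄_j − μ_j| ≥ 0.121) ≤ 21·2·exp(−2nε²) = 42 exp(−2·184·0.121²).
So c = 2·184·0.121² = 5.3879.

5.388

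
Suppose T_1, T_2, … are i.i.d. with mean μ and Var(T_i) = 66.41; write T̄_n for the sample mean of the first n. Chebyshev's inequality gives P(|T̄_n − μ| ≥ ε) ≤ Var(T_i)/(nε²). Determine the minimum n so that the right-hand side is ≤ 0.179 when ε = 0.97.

395

Require 66.41/(n·0.97²) ≤ 0.179, i.e. n ≥ 66.41/(0.179·0.97²) = 394.309.
The smallest integer n is 395.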